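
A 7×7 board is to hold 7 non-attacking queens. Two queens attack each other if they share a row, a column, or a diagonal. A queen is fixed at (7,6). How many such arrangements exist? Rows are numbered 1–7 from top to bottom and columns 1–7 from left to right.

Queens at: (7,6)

7

Branch on row 1: col 1 → 1; col 2 → 4; col 3 → 1; col 4 → 1; col 5 → 0; col 7 → 0.
Sum: 1 + 4 + 1 + 1 + 0 + 0 = 7.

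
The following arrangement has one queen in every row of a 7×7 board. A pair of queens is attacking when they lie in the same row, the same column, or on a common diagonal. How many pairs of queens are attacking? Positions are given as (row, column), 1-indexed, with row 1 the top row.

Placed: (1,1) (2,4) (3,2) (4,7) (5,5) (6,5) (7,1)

5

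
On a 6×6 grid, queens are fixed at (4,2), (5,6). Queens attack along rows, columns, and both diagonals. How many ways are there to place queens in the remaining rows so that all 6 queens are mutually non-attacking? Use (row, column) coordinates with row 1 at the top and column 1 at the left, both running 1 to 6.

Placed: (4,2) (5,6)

Branch on row 1: col 1 → 0; col 3 → 0; col 4 → 1.
Sum: 0 + 0 + 1 = 1.

1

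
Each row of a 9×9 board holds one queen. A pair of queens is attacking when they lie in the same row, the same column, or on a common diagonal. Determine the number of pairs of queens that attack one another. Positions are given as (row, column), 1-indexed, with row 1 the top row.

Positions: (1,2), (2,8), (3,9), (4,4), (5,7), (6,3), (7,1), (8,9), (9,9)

8

Same column: (3,9)–(8,9) (column 9); (3,9)–(9,9) (column 9); (8,9)–(9,9) (column 9).
Same diagonal: (1,2)–(8,9) (|1−8| = |2−9| = 7); (2,8)–(3,9) (|2−3| = |8−9| = 1); (3,9)–(5,7) (|3−5| = |9−7| = 2); (4,4)–(7,1) (|4−7| = |4−1| = 3); (4,4)–(9,9) (|4−9| = |4−9| = 5).
Total attacking pairs: 8.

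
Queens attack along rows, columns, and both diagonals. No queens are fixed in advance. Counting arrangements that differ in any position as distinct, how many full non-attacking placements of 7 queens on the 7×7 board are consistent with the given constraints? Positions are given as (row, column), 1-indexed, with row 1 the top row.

40

Branch on row 1: col 1 → 4; col 2 → 7; col 3 → 6; col 4 → 6; col 5 → 6; col 6 → 7; col 7 → 4.
Sum: 4 + 7 + 6 + 6 + 6 + 7 + 4 = 40.
(This is the classic 7-queens count.)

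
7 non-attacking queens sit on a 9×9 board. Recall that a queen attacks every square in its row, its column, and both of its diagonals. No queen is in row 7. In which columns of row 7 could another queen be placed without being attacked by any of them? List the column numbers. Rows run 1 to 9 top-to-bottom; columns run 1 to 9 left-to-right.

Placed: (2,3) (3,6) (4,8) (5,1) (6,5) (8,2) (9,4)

(2,3) attacks row 7 at column 3 and diagonals 8.
(3,6) attacks row 7 at column 6 and diagonals 2.
(4,8) attacks row 7 at column 8 and diagonals 5.
(5,1) attacks row 7 at column 1 and diagonals 3.
(6,5) attacks row 7 at column 5 and diagonals 4, 6.
(8,2) attacks row 7 at column 2 and diagonals 1, 3.
(9,4) attacks row 7 at column 4 and diagonals 2, 6.
Attacked columns: {1, 2, 3, 4, 5, 6, 8}. Safe: {7, 9}.

columns 7, 9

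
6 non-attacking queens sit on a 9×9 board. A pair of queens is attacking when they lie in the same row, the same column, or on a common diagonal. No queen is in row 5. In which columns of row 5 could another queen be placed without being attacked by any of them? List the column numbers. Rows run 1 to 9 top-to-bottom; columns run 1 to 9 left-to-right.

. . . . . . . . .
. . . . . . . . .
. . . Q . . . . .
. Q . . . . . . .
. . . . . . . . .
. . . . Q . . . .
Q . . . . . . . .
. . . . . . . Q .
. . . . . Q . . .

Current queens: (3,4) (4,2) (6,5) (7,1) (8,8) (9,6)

columns 7, 9

(3,4) attacks row 5 at column 4 and diagonals 2, 6.
(4,2) attacks row 5 at column 2 and diagonals 1, 3.
(6,5) attacks row 5 at column 5 and diagonals 4, 6.
(7,1) attacks row 5 at column 1 and diagonals 3.
(8,8) attacks row 5 at column 8 and diagonals 5.
(9,6) attacks row 5 at column 6 and diagonals 2.
Attacked columns: {1, 2, 3, 4, 5, 6, 8}. Safe: {7, 9}.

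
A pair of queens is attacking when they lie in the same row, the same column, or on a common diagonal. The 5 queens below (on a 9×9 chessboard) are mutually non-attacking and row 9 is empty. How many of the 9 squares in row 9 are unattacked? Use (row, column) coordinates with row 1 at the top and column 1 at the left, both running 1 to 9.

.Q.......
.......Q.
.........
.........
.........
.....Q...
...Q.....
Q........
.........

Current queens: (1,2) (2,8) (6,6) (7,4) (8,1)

2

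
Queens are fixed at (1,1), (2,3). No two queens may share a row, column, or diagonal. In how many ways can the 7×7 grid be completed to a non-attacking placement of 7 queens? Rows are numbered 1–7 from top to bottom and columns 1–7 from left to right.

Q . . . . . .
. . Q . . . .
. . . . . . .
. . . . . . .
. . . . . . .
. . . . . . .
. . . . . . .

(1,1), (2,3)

1

Branch on row 3: col 5 → 1; col 6 → 0; col 7 → 0.
Sum: 1 + 0 + 0 = 1.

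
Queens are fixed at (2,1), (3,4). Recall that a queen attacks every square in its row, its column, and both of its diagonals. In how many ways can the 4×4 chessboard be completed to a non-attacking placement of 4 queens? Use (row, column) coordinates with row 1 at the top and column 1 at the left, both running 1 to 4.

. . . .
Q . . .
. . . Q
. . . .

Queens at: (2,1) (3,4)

Branch on row 1: col 3 → 1.
Sum: 1 = 1.

1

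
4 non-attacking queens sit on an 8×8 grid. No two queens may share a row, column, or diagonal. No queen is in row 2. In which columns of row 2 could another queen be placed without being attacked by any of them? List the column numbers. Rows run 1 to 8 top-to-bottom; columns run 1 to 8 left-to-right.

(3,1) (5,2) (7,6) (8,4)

(3,1) attacks row 2 at column 1 and diagonals 2.
(5,2) attacks row 2 at column 2 and diagonals 5.
(7,6) attacks row 2 at column 6 and diagonals 1.
(8,4) attacks row 2 at column 4.
Attacked columns: {1, 2, 4, 5, 6}. Safe: {3, 7, 8}.

columns 3, 7, 8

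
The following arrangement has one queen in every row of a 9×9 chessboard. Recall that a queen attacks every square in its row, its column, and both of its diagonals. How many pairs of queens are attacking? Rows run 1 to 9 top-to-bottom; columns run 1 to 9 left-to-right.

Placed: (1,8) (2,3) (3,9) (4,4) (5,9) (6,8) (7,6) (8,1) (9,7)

4

Same column: (1,8)–(6,8) (column 8); (3,9)–(5,9) (column 9).
Same diagonal: (1,8)–(8,1) (|1−8| = |8−1| = 7); (5,9)–(6,8) (|5−6| = |9−8| = 1).
Total attacking pairs: 4.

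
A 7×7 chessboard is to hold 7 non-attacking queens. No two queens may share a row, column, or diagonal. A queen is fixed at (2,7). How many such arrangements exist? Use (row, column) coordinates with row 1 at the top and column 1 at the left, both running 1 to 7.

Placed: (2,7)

Branch on row 1: col 1 → 0; col 2 → 1; col 3 → 2; col 4 → 2; col 5 → 2.
Sum: 0 + 1 + 2 + 2 + 2 = 7.

7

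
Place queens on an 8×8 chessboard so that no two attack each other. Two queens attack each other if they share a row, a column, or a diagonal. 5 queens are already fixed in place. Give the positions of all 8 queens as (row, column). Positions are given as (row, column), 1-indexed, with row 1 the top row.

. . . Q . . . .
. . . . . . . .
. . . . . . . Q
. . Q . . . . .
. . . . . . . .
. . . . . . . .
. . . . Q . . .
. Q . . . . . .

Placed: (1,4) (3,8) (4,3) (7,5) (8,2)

Row 2: attacked by (1,4)→{3,4,5}; (3,8)→{7,8}; (4,3)→{1,3,5}; (7,5)→{5}; (8,2)→{2,8}. Safe: 6. Place at column 6.
Row 5: attacked by (1,4)→{4,8}; (2,6)→{3,6}; (3,8)→{6,8}; (4,3)→{2,3,4}; (7,5)→{3,5,7}; (8,2)→{2,5}. Safe: 1. Place at column 1.
Row 6: attacked by (1,4)→{4}; (2,6)→{2,6}; (3,8)→{5,8}; (4,3)→{1,3,5}; (5,1)→{1,2}; (7,5)→{4,5,6}; (8,2)→{2,4}. Safe: 7. Place at column 7.
Columns [4, 6, 8, 3, 1, 7, 5, 2], r−c [-3, -4, -5, 1, 4, -1, 2, 6], r+c [5, 8, 11, 7, 6, 13, 12, 10] are all distinct, so no two queens attack.

(1,4) (2,6) (3,8) (4,3) (5,1) (6,7) (7,5) (8,2)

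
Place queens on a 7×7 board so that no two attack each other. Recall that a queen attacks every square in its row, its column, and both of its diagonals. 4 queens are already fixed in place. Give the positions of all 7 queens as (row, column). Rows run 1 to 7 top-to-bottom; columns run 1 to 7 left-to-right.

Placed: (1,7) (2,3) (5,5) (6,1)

(1,7) (2,3) (3,6) (4,2) (5,5) (6,1) (7,4)

Row 3: attacked by (1,7)→{5,7}; (2,3)→{2,3,4}; (5,5)→{3,5,7}; (6,1)→{1,4}. Safe: 6. Place at column 6.
Row 4: attacked by (1,7)→{4,7}; (2,3)→{1,3,5}; (3,6)→{5,6,7}; (5,5)→{4,5,6}; (6,1)→{1,3}. Safe: 2. Place at column 2.
Row 7: attacked by (1,7)→{1,7}; (2,3)→{3}; (3,6)→{2,6}; (4,2)→{2,5}; (5,5)→{3,5,7}; (6,1)→{1,2}. Safe: 4. Place at column 4.
Columns [7, 3, 6, 2, 5, 1, 4], r−c [-6, -1, -3, 2, 0, 5, 3], r+c [8, 5, 9, 6, 10, 7, 11] are all distinct, so no two queens attack.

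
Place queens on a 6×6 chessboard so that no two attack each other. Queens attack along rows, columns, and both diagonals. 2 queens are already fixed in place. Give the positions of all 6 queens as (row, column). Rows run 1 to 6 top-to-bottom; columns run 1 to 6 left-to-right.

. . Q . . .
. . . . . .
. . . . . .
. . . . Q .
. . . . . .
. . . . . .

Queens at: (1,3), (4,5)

Row 2: attacked by (1,3)→{2,3,4}; (4,5)→{3,5}. Safe: 1, 6. Place at column 6.
Row 3: attacked by (1,3)→{1,3,5}; (2,6)→{5,6}; (4,5)→{4,5,6}. Safe: 2. Place at column 2.
Row 5: attacked by (1,3)→{3}; (2,6)→{3,6}; (3,2)→{2,4}; (4,5)→{4,5,6}. Safe: 1. Place at column 1.
Row 6: attacked by (1,3)→{3}; (2,6)→{2,6}; (3,2)→{2,5}; (4,5)→{3,5}; (5,1)→{1,2}. Safe: 4. Place at column 4.
Columns [3, 6, 2, 5, 1, 4], r−c [-2, -4, 1, -1, 4, 2], r+c [4, 8, 5, 9, 6, 10] are all distinct, so no two queens attack.

(1,3) (2,6) (3,2) (4,5) (5,1) (6,4)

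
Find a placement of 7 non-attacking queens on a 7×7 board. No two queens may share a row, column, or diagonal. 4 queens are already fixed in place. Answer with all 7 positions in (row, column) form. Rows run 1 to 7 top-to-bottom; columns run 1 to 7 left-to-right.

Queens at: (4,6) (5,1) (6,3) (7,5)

(1,7) (2,2) (3,4) (4,6) (5,1) (6,3) (7,5)

Row 1: attacked by (4,6)→{3,6}; (5,1)→{1,5}; (6,3)→{3}; (7,5)→{5}. Safe: 2, 4, 7. Place at column 7.
Row 2: attacked by (1,7)→{6,7}; (4,6)→{4,6}; (5,1)→{1,4}; (6,3)→{3,7}; (7,5)→{5}. Safe: 2. Place at column 2.
Row 3: attacked by (1,7)→{5,7}; (2,2)→{1,2,3}; (4,6)→{5,6,7}; (5,1)→{1,3}; (6,3)→{3,6}; (7,5)→{1,5}. Safe: 4. Place at column 4.
Columns [7, 2, 4, 6, 1, 3, 5], r−c [-6, 0, -1, -2, 4, 3, 2], r+c [8, 4, 7, 10, 6, 9, 12] are all distinct, so no two queens attack.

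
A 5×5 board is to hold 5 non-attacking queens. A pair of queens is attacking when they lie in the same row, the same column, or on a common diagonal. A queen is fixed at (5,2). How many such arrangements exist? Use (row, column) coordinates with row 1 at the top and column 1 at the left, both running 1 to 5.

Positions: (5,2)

Branch on row 1: col 1 → 0; col 3 → 0; col 4 → 1; col 5 → 1.
Sum: 0 + 0 + 1 + 1 = 2.

2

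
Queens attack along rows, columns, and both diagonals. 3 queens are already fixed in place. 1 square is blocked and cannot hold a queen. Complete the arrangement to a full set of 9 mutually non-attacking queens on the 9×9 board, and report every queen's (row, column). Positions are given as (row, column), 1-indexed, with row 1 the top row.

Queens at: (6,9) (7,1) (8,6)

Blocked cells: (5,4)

(1,3) (2,7) (3,4) (4,8) (5,5) (6,9) (7,1) (8,6) (9,2)

Row 1: attacked by (6,9)→{4,9}; (7,1)→{1,7}; (8,6)→{6}. Safe: 2, 3, 5, 8. Place at column 3.
Row 2: attacked by (1,3)→{2,3,4}; (6,9)→{5,9}; (7,1)→{1,6}; (8,6)→{6}. Safe: 7, 8. Place at column 7.
Row 3: attacked by (1,3)→{1,3,5}; (2,7)→{6,7,8}; (6,9)→{6,9}; (7,1)→{1,5}; (8,6)→{1,6}. Safe: 2, 4. Place at column 4.
Row 4: attacked by (1,3)→{3,6}; (2,7)→{5,7,9}; (3,4)→{3,4,5}; (6,9)→{7,9}; (7,1)→{1,4}; (8,6)→{2,6}. Safe: 8. Place at column 8.
Row 5: attacked by (1,3)→{3,7}; (2,7)→{4,7}; (3,4)→{2,4,6}; (4,8)→{7,8,9}; (6,9)→{8,9}; (7,1)→{1,3}; (8,6)→{3,6,9}. Blocked: 4. Safe: 5. Place at column 5.
Row 9: attacked by (1,3)→{3}; (2,7)→{7}; (3,4)→{4}; (4,8)→{3,8}; (5,5)→{1,5,9}; (6,9)→{6,9}; (7,1)→{1,3}; (8,6)→{5,6,7}. Safe: 2. Place at column 2.
Columns [3, 7, 4, 8, 5, 9, 1, 6, 2], r−c [-2, -5, -1, -4, 0, -3, 6, 2, 7], r+c [4, 9, 7, 12, 10, 15, 8, 14, 11] are all distinct, so no two queens attack.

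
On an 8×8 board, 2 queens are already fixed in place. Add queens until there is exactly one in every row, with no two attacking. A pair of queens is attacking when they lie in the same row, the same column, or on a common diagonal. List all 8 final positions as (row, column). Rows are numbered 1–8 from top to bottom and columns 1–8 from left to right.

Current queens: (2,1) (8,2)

Row 1: attacked by (2,1)→{1,2}; (8,2)→{2}. Safe: 3, 4, 5, 6, 7, 8. Place at column 4.
Row 3: attacked by (1,4)→{2,4,6}; (2,1)→{1,2}; (8,2)→{2,7}. Safe: 3, 5, 8. Place at column 5.
Row 4: attacked by (1,4)→{1,4,7}; (2,1)→{1,3}; (3,5)→{4,5,6}; (8,2)→{2,6}. Safe: 8. Place at column 8.
Row 5: attacked by (1,4)→{4,8}; (2,1)→{1,4}; (3,5)→{3,5,7}; (4,8)→{7,8}; (8,2)→{2,5}. Safe: 6. Place at column 6.
Row 6: attacked by (1,4)→{4}; (2,1)→{1,5}; (3,5)→{2,5,8}; (4,8)→{6,8}; (5,6)→{5,6,7}; (8,2)→{2,4}. Safe: 3. Place at column 3.
Row 7: attacked by (1,4)→{4}; (2,1)→{1,6}; (3,5)→{1,5}; (4,8)→{5,8}; (5,6)→{4,6,8}; (6,3)→{2,3,4}; (8,2)→{1,2,3}. Safe: 7. Place at column 7.
Columns [4, 1, 5, 8, 6, 3, 7, 2], r−c [-3, 1, -2, -4, -1, 3, 0, 6], r+c [5, 3, 8, 12, 11, 9, 14, 10] are all distinct, so no two queens attack.

(1,4) (2,1) (3,5) (4,8) (5,6) (6,3) (7,7) (8,2)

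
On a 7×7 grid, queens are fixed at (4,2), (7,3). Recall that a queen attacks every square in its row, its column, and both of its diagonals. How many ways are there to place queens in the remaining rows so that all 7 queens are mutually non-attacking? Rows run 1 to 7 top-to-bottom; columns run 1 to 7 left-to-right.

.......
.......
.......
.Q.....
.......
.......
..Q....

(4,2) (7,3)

Branch on row 1: col 1 → 1; col 4 → 1; col 6 → 0; col 7 → 0.
Sum: 1 + 1 + 0 + 0 = 2.

2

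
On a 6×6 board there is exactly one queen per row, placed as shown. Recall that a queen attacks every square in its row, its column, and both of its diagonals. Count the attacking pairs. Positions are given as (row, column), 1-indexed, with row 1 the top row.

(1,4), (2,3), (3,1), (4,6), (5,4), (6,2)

Same column: (1,4)–(5,4) (column 4).
Same diagonal: (1,4)–(2,3) (|1−2| = |4−3| = 1).
Total attacking pairs: 2.

2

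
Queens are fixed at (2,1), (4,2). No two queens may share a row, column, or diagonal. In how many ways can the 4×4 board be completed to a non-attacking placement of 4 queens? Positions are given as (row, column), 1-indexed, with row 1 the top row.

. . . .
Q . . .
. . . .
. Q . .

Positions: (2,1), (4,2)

1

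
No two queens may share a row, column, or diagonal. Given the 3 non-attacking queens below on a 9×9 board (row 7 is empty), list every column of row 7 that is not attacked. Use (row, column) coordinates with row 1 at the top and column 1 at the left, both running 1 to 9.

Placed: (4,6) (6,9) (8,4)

columns 1, 2, 7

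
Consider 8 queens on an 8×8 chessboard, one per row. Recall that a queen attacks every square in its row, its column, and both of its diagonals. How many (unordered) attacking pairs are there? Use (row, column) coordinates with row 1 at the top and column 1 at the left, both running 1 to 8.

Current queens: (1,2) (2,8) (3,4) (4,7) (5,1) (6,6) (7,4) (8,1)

4

Same column: (3,4)–(7,4) (column 4); (5,1)–(8,1) (column 1).
Same diagonal: (1,2)–(3,4) (|1−3| = |2−4| = 2); (4,7)–(7,4) (|4−7| = |7−4| = 3).
Total attacking pairs: 4.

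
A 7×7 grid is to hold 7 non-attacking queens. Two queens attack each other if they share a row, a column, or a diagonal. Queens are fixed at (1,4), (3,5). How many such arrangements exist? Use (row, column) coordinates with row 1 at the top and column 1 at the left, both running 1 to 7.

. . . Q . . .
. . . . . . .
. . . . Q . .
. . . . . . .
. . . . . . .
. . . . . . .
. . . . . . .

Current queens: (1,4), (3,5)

2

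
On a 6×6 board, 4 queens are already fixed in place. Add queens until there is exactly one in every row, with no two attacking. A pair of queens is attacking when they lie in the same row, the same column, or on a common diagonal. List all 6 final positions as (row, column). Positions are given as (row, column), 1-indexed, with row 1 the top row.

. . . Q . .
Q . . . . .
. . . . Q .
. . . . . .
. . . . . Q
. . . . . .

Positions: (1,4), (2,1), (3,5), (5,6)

(1,4) (2,1) (3,5) (4,2) (5,6) (6,3)

Row 4: attacked by (1,4)→{1,4}; (2,1)→{1,3}; (3,5)→{4,5,6}; (5,6)→{5,6}. Safe: 2. Place at column 2.
Row 6: attacked by (1,4)→{4}; (2,1)→{1,5}; (3,5)→{2,5}; (4,2)→{2,4}; (5,6)→{5,6}. Safe: 3. Place at column 3.
Columns [4, 1, 5, 2, 6, 3], r−c [-3, 1, -2, 2, -1, 3], r+c [5, 3, 8, 6, 11, 9] are all distinct, so no two queens attack.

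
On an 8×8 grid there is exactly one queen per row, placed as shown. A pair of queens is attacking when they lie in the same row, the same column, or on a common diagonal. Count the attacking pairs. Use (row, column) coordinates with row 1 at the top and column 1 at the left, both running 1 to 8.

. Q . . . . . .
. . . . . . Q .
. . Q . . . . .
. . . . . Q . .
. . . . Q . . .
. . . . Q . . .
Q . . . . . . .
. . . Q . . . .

3

Same column: (5,5)–(6,5) (column 5).
Same diagonal: (3,3)–(5,5) (|3−5| = |3−5| = 2); (4,6)–(5,5) (|4−5| = |6−5| = 1).
Total attacking pairs: 3.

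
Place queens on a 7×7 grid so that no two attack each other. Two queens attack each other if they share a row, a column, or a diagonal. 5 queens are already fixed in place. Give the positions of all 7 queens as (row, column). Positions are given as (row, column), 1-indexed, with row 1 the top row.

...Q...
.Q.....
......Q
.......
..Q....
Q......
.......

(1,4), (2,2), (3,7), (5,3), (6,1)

(1,4) (2,2) (3,7) (4,5) (5,3) (6,1) (7,6)

Row 4: attacked by (1,4)→{1,4,7}; (2,2)→{2,4}; (3,7)→{6,7}; (5,3)→{2,3,4}; (6,1)→{1,3}. Safe: 5. Place at column 5.
Row 7: attacked by (1,4)→{4}; (2,2)→{2,7}; (3,7)→{3,7}; (4,5)→{2,5}; (5,3)→{1,3,5}; (6,1)→{1,2}. Safe: 6. Place at column 6.
Columns [4, 2, 7, 5, 3, 1, 6], r−c [-3, 0, -4, -1, 2, 5, 1], r+c [5, 4, 10, 9, 8, 7, 13] are all distinct, so no two queens attack.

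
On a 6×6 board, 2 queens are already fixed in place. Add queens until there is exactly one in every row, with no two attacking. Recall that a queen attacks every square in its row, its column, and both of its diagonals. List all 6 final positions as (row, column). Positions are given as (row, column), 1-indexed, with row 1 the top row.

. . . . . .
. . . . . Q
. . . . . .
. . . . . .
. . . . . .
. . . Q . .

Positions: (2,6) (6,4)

Row 1: attacked by (2,6)→{5,6}; (6,4)→{4}. Safe: 1, 2, 3. Place at column 3.
Row 3: attacked by (1,3)→{1,3,5}; (2,6)→{5,6}; (6,4)→{1,4}. Safe: 2. Place at column 2.
Row 4: attacked by (1,3)→{3,6}; (2,6)→{4,6}; (3,2)→{1,2,3}; (6,4)→{2,4,6}. Safe: 5. Place at column 5.
Row 5: attacked by (1,3)→{3}; (2,6)→{3,6}; (3,2)→{2,4}; (4,5)→{4,5,6}; (6,4)→{3,4,5}. Safe: 1. Place at column 1.
Columns [3, 6, 2, 5, 1, 4], r−c [-2, -4, 1, -1, 4, 2], r+c [4, 8, 5, 9, 6, 10] are all distinct, so no two queens attack.

(1,3) (2,6) (3,2) (4,5) (5,1) (6,4)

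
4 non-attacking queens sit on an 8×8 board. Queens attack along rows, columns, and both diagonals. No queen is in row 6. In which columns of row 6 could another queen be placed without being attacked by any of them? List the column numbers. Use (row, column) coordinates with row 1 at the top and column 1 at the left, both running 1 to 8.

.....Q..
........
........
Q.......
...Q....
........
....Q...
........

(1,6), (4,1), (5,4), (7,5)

(1,6) attacks row 6 at column 6 and diagonals 1.
(4,1) attacks row 6 at column 1 and diagonals 3.
(5,4) attacks row 6 at column 4 and diagonals 3, 5.
(7,5) attacks row 6 at column 5 and diagonals 4, 6.
Attacked columns: {1, 3, 4, 5, 6}. Safe: {2, 7, 8}.

columns 2, 7, 8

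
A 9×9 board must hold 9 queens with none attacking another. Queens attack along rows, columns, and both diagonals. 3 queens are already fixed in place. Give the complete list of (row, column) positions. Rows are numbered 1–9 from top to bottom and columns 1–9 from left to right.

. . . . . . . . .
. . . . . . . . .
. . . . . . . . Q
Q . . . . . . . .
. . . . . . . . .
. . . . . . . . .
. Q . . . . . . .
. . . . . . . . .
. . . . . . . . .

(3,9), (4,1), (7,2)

(1,3) (2,6) (3,9) (4,1) (5,8) (6,4) (7,2) (8,7) (9,5)

Row 1: attacked by (3,9)→{7,9}; (4,1)→{1,4}; (7,2)→{2,8}. Safe: 3, 5, 6. Place at column 3.
Row 2: attacked by (1,3)→{2,3,4}; (3,9)→{8,9}; (4,1)→{1,3}; (7,2)→{2,7}. Safe: 5, 6. Place at column 6.
Row 5: attacked by (1,3)→{3,7}; (2,6)→{3,6,9}; (3,9)→{7,9}; (4,1)→{1,2}; (7,2)→{2,4}. Safe: 5, 8. Place at column 8.
Row 6: attacked by (1,3)→{3,8}; (2,6)→{2,6}; (3,9)→{6,9}; (4,1)→{1,3}; (5,8)→{7,8,9}; (7,2)→{1,2,3}. Safe: 4, 5. Place at column 4.
Row 8: attacked by (1,3)→{3}; (2,6)→{6}; (3,9)→{4,9}; (4,1)→{1,5}; (5,8)→{5,8}; (6,4)→{2,4,6}; (7,2)→{1,2,3}. Safe: 7. Place at column 7.
Row 9: attacked by (1,3)→{3}; (2,6)→{6}; (3,9)→{3,9}; (4,1)→{1,6}; (5,8)→{4,8}; (6,4)→{1,4,7}; (7,2)→{2,4}; (8,7)→{6,7,8}. Safe: 5. Place at column 5.
Columns [3, 6, 9, 1, 8, 4, 2, 7, 5], r−c [-2, -4, -6, 3, -3, 2, 5, 1, 4], r+c [4, 8, 12, 5, 13, 10, 9, 15, 14] are all distinct, so no two queens attack.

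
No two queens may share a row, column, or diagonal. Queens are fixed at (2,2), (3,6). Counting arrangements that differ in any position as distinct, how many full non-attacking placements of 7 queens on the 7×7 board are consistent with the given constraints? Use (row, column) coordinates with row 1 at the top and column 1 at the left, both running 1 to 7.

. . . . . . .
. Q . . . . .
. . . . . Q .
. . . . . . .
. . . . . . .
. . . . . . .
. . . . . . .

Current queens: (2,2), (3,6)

1

Branch on row 1: col 5 → 1; col 7 → 0.
Sum: 1 + 0 = 1.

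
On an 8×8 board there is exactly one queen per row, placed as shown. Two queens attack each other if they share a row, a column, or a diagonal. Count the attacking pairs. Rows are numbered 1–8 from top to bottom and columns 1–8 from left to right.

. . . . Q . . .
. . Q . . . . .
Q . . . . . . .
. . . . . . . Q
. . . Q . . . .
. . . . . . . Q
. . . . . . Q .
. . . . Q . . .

4

Same column: (1,5)–(8,5) (column 5); (4,8)–(6,8) (column 8).
Same diagonal: (1,5)–(4,8) (|1−4| = |5−8| = 3); (6,8)–(7,7) (|6−7| = |8−7| = 1).
Total attacking pairs: 4.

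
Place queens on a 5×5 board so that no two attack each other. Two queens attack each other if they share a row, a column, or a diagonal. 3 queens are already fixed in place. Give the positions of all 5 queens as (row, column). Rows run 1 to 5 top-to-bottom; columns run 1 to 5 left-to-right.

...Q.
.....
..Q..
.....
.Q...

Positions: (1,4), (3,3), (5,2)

(1,4) (2,1) (3,3) (4,5) (5,2)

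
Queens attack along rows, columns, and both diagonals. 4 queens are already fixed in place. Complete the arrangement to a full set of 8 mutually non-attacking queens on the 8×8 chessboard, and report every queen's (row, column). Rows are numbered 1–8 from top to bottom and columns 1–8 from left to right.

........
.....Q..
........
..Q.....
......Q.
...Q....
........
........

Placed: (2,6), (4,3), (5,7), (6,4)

(1,1) (2,6) (3,8) (4,3) (5,7) (6,4) (7,2) (8,5)

Row 1: attacked by (2,6)→{5,6,7}; (4,3)→{3,6}; (5,7)→{3,7}; (6,4)→{4}. Safe: 1, 2, 8. Place at column 1.
Row 3: attacked by (1,1)→{1,3}; (2,6)→{5,6,7}; (4,3)→{2,3,4}; (5,7)→{5,7}; (6,4)→{1,4,7}. Safe: 8. Place at column 8.
Row 7: attacked by (1,1)→{1,7}; (2,6)→{1,6}; (3,8)→{4,8}; (4,3)→{3,6}; (5,7)→{5,7}; (6,4)→{3,4,5}. Safe: 2. Place at column 2.
Row 8: attacked by (1,1)→{1,8}; (2,6)→{6}; (3,8)→{3,8}; (4,3)→{3,7}; (5,7)→{4,7}; (6,4)→{2,4,6}; (7,2)→{1,2,3}. Safe: 5. Place at column 5.
Columns [1, 6, 8, 3, 7, 4, 2, 5], r−c [0, -4, -5, 1, -2, 2, 5, 3], r+c [2, 8, 11, 7, 12, 10, 9, 13] are all distinct, so no two queens attack.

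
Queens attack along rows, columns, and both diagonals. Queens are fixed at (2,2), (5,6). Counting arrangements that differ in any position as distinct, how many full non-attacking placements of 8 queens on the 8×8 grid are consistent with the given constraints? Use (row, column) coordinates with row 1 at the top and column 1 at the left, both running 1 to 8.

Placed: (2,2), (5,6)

Branch on row 1: col 4 → 3; col 5 → 0; col 7 → 0; col 8 → 0.
Sum: 3 + 0 + 0 + 0 = 3.

3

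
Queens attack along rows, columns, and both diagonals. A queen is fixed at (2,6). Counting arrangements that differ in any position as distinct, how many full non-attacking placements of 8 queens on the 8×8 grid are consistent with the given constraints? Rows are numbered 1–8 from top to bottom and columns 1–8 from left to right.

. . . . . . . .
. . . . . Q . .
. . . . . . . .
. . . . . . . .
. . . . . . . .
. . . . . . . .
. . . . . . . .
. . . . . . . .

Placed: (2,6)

Branch on row 1: col 1 → 1; col 2 → 2; col 3 → 8; col 4 → 3; col 8 → 0.
Sum: 1 + 2 + 8 + 3 + 0 = 14.

14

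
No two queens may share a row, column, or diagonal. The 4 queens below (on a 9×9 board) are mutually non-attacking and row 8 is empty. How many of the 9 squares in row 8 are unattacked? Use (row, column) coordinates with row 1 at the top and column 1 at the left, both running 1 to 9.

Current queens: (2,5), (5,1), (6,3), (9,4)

5

(2,5) attacks row 8 at column 5.
(5,1) attacks row 8 at column 1 and diagonals 4.
(6,3) attacks row 8 at column 3 and diagonals 1, 5.
(9,4) attacks row 8 at column 4 and diagonals 3, 5.
Attacked columns: {1, 3, 4, 5}. Safe: {2, 6, 7, 8, 9}.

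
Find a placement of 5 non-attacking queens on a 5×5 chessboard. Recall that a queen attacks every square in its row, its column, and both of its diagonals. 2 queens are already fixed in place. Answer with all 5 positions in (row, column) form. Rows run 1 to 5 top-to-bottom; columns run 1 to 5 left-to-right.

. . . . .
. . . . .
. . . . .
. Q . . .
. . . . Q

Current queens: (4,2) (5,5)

Row 1: attacked by (4,2)→{2,5}; (5,5)→{1,5}. Safe: 3, 4. Place at column 3.
Row 2: attacked by (1,3)→{2,3,4}; (4,2)→{2,4}; (5,5)→{2,5}. Safe: 1. Place at column 1.
Row 3: attacked by (1,3)→{1,3,5}; (2,1)→{1,2}; (4,2)→{1,2,3}; (5,5)→{3,5}. Safe: 4. Place at column 4.
Columns [3, 1, 4, 2, 5], r−c [-2, 1, -1, 2, 0], r+c [4, 3, 7, 6, 10] are all distinct, so no two queens attack.

(1,3) (2,1) (3,4) (4,2) (5,5)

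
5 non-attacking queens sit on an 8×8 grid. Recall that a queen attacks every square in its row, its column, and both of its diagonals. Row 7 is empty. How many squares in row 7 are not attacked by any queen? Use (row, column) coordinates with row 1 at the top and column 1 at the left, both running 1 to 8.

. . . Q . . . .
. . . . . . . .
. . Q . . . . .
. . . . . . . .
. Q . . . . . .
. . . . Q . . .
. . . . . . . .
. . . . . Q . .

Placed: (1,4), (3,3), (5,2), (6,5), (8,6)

2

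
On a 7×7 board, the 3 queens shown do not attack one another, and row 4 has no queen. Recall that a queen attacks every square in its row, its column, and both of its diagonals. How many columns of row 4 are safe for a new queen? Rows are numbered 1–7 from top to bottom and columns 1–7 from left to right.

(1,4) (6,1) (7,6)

2

(1,4) attacks row 4 at column 4 and diagonals 1, 7.
(6,1) attacks row 4 at column 1 and diagonals 3.
(7,6) attacks row 4 at column 6 and diagonals 3.
Attacked columns: {1, 3, 4, 6, 7}. Safe: {2, 5}.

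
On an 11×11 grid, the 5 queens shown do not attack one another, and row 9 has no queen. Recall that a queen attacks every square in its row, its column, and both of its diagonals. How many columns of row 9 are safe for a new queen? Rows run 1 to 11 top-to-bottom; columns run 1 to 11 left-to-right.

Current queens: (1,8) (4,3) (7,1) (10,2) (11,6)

(1,8) attacks row 9 at column 8.
(4,3) attacks row 9 at column 3 and diagonals 8.
(7,1) attacks row 9 at column 1 and diagonals 3.
(10,2) attacks row 9 at column 2 and diagonals 1, 3.
(11,6) attacks row 9 at column 6 and diagonals 4, 8.
Attacked columns: {1, 2, 3, 4, 6, 8}. Safe: {5, 7, 9, 10, 11}.

5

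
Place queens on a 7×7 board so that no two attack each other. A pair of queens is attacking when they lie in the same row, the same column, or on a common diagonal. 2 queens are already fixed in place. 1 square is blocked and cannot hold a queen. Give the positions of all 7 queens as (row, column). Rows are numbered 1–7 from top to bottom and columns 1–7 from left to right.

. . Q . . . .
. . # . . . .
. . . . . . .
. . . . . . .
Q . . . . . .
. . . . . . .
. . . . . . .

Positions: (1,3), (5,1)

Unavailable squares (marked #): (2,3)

Row 2: attacked by (1,3)→{2,3,4}; (5,1)→{1,4}. Blocked: 3. Safe: 5, 6, 7. Place at column 6.
Row 3: attacked by (1,3)→{1,3,5}; (2,6)→{5,6,7}; (5,1)→{1,3}. Safe: 2, 4. Place at column 2.
Row 4: attacked by (1,3)→{3,6}; (2,6)→{4,6}; (3,2)→{1,2,3}; (5,1)→{1,2}. Safe: 5, 7. Place at column 5.
Row 6: attacked by (1,3)→{3}; (2,6)→{2,6}; (3,2)→{2,5}; (4,5)→{3,5,7}; (5,1)→{1,2}. Safe: 4. Place at column 4.
Row 7: attacked by (1,3)→{3}; (2,6)→{1,6}; (3,2)→{2,6}; (4,5)→{2,5}; (5,1)→{1,3}; (6,4)→{3,4,5}. Safe: 7. Place at column 7.
Columns [3, 6, 2, 5, 1, 4, 7], r−c [-2, -4, 1, -1, 4, 2, 0], r+c [4, 8, 5, 9, 6, 10, 14] are all distinct, so no two queens attack.

(1,3) (2,6) (3,2) (4,5) (5,1) (6,4) (7,7)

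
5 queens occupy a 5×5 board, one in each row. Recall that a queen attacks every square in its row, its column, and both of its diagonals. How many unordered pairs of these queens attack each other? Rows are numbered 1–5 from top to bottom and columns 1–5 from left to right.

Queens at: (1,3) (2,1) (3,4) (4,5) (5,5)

Same column: (4,5)–(5,5) (column 5).
Same diagonal: (3,4)–(4,5) (|3−4| = |4−5| = 1).
Total attacking pairs: 2.

2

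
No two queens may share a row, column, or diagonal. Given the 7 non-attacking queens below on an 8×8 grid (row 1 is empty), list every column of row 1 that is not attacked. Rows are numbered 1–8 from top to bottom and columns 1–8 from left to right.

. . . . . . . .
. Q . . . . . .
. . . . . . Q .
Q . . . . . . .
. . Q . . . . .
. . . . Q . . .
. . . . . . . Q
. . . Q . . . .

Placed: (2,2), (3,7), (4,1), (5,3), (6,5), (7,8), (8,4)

columns 6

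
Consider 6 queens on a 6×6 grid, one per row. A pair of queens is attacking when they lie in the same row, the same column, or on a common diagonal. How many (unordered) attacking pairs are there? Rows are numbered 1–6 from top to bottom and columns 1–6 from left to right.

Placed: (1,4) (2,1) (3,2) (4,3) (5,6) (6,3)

5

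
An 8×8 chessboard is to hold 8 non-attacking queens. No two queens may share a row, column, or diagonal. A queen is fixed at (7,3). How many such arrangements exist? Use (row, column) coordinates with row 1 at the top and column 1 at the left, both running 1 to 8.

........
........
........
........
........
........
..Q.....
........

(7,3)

14

Branch on row 1: col 1 → 0; col 2 → 1; col 4 → 6; col 5 → 3; col 6 → 0; col 7 → 3; col 8 → 1.
Sum: 0 + 1 + 6 + 3 + 0 + 3 + 1 = 14.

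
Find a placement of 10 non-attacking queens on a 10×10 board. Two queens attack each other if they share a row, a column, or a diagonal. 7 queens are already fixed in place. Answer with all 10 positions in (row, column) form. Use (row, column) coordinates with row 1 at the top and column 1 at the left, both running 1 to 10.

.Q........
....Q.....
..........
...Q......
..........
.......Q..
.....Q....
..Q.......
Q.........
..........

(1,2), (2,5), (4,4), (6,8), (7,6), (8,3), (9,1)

Row 3: attacked by (1,2)→{2,4}; (2,5)→{4,5,6}; (4,4)→{3,4,5}; (6,8)→{5,8}; (7,6)→{2,6,10}; (8,3)→{3,8}; (9,1)→{1,7}. Safe: 9. Place at column 9.
Row 5: attacked by (1,2)→{2,6}; (2,5)→{2,5,8}; (3,9)→{7,9}; (4,4)→{3,4,5}; (6,8)→{7,8,9}; (7,6)→{4,6,8}; (8,3)→{3,6}; (9,1)→{1,5}. Safe: 10. Place at column 10.
Row 10: attacked by (1,2)→{2}; (2,5)→{5}; (3,9)→{2,9}; (4,4)→{4,10}; (5,10)→{5,10}; (6,8)→{4,8}; (7,6)→{3,6,9}; (8,3)→{1,3,5}; (9,1)→{1,2}. Safe: 7. Place at column 7.
Columns [2, 5, 9, 4, 10, 8, 6, 3, 1, 7], r−c [-1, -3, -6, 0, -5, -2, 1, 5, 8, 3], r+c [3, 7, 12, 8, 15, 14, 13, 11, 10, 17] are all distinct, so no two queens attack.

(1,2) (2,5) (3,9) (4,4) (5,10) (6,8) (7,6) (8,3) (9,1) (10,7)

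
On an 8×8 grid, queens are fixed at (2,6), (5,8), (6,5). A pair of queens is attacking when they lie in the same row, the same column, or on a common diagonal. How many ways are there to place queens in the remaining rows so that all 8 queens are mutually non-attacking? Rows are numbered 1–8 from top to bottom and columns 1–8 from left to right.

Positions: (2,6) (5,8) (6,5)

2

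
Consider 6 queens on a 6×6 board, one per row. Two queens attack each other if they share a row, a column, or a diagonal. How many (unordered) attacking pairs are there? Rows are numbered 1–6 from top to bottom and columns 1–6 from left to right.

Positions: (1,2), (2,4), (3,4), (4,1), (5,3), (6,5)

2

Same column: (2,4)–(3,4) (column 4).
Same diagonal: (1,2)–(3,4) (|1−3| = |2−4| = 2).
Total attacking pairs: 2.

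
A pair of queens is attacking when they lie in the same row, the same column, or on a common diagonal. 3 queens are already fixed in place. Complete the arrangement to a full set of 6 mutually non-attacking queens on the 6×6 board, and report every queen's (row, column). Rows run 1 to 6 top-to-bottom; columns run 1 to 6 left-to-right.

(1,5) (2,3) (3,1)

(1,5) (2,3) (3,1) (4,6) (5,4) (6,2)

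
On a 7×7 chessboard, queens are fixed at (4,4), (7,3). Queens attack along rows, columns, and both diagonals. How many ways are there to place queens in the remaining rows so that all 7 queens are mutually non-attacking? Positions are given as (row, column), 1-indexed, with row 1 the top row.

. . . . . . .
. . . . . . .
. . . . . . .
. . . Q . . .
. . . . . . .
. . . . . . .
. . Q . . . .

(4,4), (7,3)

2

Branch on row 1: col 2 → 0; col 5 → 2; col 6 → 0.
Sum: 0 + 2 + 0 = 2.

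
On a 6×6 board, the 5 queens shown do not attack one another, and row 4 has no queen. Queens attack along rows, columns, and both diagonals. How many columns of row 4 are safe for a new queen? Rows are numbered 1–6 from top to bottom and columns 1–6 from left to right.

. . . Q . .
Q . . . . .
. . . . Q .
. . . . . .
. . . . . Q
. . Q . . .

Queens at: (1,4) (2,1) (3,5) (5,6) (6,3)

(1,4) attacks row 4 at column 4 and diagonals 1.
(2,1) attacks row 4 at column 1 and diagonals 3.
(3,5) attacks row 4 at column 5 and diagonals 4, 6.
(5,6) attacks row 4 at column 6 and diagonals 5.
(6,3) attacks row 4 at column 3 and diagonals 1, 5.
Attacked columns: {1, 3, 4, 5, 6}. Safe: {2}.

1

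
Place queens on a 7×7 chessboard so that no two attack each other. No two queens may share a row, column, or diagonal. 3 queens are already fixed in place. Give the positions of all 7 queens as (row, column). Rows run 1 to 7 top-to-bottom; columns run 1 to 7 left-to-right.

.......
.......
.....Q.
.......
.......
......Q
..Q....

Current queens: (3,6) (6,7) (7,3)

(1,5) (2,1) (3,6) (4,4) (5,2) (6,7) (7,3)

Row 1: attacked by (3,6)→{4,6}; (6,7)→{2,7}; (7,3)→{3}. Safe: 1, 5. Place at column 5.
Row 2: attacked by (1,5)→{4,5,6}; (3,6)→{5,6,7}; (6,7)→{3,7}; (7,3)→{3}. Safe: 1, 2. Place at column 1.
Row 4: attacked by (1,5)→{2,5}; (2,1)→{1,3}; (3,6)→{5,6,7}; (6,7)→{5,7}; (7,3)→{3,6}. Safe: 4. Place at column 4.
Row 5: attacked by (1,5)→{1,5}; (2,1)→{1,4}; (3,6)→{4,6}; (4,4)→{3,4,5}; (6,7)→{6,7}; (7,3)→{1,3,5}. Safe: 2. Place at column 2.
Columns [5, 1, 6, 4, 2, 7, 3], r−c [-4, 1, -3, 0, 3, -1, 4], r+c [6, 3, 9, 8, 7, 13, 10] are all distinct, so no two queens attack.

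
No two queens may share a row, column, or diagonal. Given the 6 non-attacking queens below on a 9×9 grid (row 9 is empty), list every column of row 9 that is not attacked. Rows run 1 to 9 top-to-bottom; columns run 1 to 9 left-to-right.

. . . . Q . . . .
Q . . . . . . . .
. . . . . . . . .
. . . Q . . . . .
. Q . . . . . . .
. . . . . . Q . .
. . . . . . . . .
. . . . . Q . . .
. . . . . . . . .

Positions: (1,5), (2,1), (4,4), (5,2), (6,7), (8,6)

columns 3

(1,5) attacks row 9 at column 5.
(2,1) attacks row 9 at column 1 and diagonals 8.
(4,4) attacks row 9 at column 4 and diagonals 9.
(5,2) attacks row 9 at column 2 and diagonals 6.
(6,7) attacks row 9 at column 7 and diagonals 4.
(8,6) attacks row 9 at column 6 and diagonals 5, 7.
Attacked columns: {1, 2, 4, 5, 6, 7, 8, 9}. Safe: {3}.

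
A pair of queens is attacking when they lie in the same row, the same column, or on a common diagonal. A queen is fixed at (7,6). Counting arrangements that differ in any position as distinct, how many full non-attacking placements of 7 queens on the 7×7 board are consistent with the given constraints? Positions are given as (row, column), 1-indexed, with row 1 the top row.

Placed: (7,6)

7

Branch on row 1: col 1 → 1; col 2 → 4; col 3 → 1; col 4 → 1; col 5 → 0; col 7 → 0.
Sum: 1 + 4 + 1 + 1 + 0 + 0 = 7.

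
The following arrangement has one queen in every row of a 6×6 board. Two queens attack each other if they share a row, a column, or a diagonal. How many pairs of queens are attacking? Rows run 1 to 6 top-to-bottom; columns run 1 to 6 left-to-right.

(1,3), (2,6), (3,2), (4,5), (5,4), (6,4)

3

Same column: (5,4)–(6,4) (column 4).
Same diagonal: (3,2)–(5,4) (|3−5| = |2−4| = 2); (4,5)–(5,4) (|4−5| = |5−4| = 1).
Total attacking pairs: 3.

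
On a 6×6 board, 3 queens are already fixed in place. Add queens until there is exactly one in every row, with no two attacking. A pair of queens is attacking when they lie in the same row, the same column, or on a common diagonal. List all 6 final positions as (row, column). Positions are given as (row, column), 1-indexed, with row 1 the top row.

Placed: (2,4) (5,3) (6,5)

(1,2) (2,4) (3,6) (4,1) (5,3) (6,5)

Row 1: attacked by (2,4)→{3,4,5}; (5,3)→{3}; (6,5)→{5}. Safe: 1, 2, 6. Place at column 2.
Row 3: attacked by (1,2)→{2,4}; (2,4)→{3,4,5}; (5,3)→{1,3,5}; (6,5)→{2,5}. Safe: 6. Place at column 6.
Row 4: attacked by (1,2)→{2,5}; (2,4)→{2,4,6}; (3,6)→{5,6}; (5,3)→{2,3,4}; (6,5)→{3,5}. Safe: 1. Place at column 1.
Columns [2, 4, 6, 1, 3, 5], r−c [-1, -2, -3, 3, 2, 1], r+c [3, 6, 9, 5, 8, 11] are all distinct, so no two queens attack.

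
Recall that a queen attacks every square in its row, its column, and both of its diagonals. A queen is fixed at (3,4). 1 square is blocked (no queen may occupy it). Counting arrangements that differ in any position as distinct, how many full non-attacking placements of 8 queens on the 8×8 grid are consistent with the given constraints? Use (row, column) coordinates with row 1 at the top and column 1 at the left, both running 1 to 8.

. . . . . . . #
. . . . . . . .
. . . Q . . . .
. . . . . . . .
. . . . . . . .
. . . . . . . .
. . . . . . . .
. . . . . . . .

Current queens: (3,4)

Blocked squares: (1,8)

11

Branch on row 1: col 1 → 1; col 3 → 3; col 5 → 6; col 7 → 1.
Sum: 1 + 3 + 6 + 1 = 11.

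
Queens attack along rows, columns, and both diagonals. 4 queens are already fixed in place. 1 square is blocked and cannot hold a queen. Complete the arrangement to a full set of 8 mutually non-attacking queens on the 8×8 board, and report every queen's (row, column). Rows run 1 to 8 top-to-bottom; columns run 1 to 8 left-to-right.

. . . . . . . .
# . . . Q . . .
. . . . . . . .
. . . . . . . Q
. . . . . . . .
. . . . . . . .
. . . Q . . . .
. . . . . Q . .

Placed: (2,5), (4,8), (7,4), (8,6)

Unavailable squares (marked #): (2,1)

Row 1: attacked by (2,5)→{4,5,6}; (4,8)→{5,8}; (7,4)→{4}; (8,6)→{6}. Safe: 1, 2, 3, 7. Place at column 3.
Row 3: attacked by (1,3)→{1,3,5}; (2,5)→{4,5,6}; (4,8)→{7,8}; (7,4)→{4,8}; (8,6)→{1,6}. Safe: 2. Place at column 2.
Row 5: attacked by (1,3)→{3,7}; (2,5)→{2,5,8}; (3,2)→{2,4}; (4,8)→{7,8}; (7,4)→{2,4,6}; (8,6)→{3,6}. Safe: 1. Place at column 1.
Row 6: attacked by (1,3)→{3,8}; (2,5)→{1,5}; (3,2)→{2,5}; (4,8)→{6,8}; (5,1)→{1,2}; (7,4)→{3,4,5}; (8,6)→{4,6,8}. Safe: 7. Place at column 7.
Columns [3, 5, 2, 8, 1, 7, 4, 6], r−c [-2, -3, 1, -4, 4, -1, 3, 2], r+c [4, 7, 5, 12, 6, 13, 11, 14] are all distinct, so no two queens attack.

(1,3) (2,5) (3,2) (4,8) (5,1) (6,7) (7,4) (8,6)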